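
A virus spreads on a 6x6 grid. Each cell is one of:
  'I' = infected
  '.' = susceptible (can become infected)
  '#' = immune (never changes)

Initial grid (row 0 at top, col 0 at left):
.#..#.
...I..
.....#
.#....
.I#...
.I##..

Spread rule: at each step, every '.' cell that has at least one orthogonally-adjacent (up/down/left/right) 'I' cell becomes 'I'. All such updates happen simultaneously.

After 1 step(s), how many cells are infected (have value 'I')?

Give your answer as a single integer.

Answer: 9

Derivation:
Step 0 (initial): 3 infected
Step 1: +6 new -> 9 infected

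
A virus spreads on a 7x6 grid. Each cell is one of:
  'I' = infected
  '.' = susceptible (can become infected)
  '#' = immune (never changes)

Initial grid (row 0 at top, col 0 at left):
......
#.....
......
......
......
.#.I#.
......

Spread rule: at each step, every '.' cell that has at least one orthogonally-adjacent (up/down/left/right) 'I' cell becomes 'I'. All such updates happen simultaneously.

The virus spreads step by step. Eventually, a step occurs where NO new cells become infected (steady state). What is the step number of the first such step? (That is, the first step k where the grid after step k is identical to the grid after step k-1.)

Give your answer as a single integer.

Step 0 (initial): 1 infected
Step 1: +3 new -> 4 infected
Step 2: +5 new -> 9 infected
Step 3: +7 new -> 16 infected
Step 4: +8 new -> 24 infected
Step 5: +7 new -> 31 infected
Step 6: +5 new -> 36 infected
Step 7: +2 new -> 38 infected
Step 8: +1 new -> 39 infected
Step 9: +0 new -> 39 infected

Answer: 9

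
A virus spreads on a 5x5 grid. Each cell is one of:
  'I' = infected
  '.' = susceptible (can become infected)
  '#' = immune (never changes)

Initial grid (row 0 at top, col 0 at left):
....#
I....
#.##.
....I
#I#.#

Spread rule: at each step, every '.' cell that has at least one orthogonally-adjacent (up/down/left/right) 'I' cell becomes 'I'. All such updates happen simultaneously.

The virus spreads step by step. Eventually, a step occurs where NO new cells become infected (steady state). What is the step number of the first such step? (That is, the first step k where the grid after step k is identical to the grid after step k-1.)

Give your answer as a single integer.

Step 0 (initial): 3 infected
Step 1: +5 new -> 8 infected
Step 2: +7 new -> 15 infected
Step 3: +2 new -> 17 infected
Step 4: +1 new -> 18 infected
Step 5: +0 new -> 18 infected

Answer: 5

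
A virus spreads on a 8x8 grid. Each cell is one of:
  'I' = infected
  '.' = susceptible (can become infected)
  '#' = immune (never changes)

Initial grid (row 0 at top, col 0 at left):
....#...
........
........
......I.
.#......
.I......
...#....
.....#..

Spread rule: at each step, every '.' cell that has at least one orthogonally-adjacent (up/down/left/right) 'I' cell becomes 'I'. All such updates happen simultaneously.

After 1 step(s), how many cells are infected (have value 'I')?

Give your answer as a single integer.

Answer: 9

Derivation:
Step 0 (initial): 2 infected
Step 1: +7 new -> 9 infected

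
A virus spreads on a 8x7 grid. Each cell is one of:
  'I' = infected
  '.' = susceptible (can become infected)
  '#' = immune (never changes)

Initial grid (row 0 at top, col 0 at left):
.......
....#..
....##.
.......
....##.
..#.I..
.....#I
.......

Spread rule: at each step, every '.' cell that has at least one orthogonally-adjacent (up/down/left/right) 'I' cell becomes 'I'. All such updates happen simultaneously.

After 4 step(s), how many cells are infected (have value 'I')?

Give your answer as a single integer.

Answer: 25

Derivation:
Step 0 (initial): 2 infected
Step 1: +5 new -> 7 infected
Step 2: +5 new -> 12 infected
Step 3: +5 new -> 17 infected
Step 4: +8 new -> 25 infected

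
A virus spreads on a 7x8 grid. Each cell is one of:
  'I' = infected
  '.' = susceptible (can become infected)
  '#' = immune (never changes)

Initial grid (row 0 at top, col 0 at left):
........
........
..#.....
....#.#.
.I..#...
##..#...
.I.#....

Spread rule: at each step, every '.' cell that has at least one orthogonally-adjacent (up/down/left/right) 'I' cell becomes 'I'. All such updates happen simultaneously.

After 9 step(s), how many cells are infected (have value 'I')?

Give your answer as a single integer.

Answer: 40

Derivation:
Step 0 (initial): 2 infected
Step 1: +5 new -> 7 infected
Step 2: +5 new -> 12 infected
Step 3: +4 new -> 16 infected
Step 4: +4 new -> 20 infected
Step 5: +4 new -> 24 infected
Step 6: +3 new -> 27 infected
Step 7: +4 new -> 31 infected
Step 8: +4 new -> 35 infected
Step 9: +5 new -> 40 infected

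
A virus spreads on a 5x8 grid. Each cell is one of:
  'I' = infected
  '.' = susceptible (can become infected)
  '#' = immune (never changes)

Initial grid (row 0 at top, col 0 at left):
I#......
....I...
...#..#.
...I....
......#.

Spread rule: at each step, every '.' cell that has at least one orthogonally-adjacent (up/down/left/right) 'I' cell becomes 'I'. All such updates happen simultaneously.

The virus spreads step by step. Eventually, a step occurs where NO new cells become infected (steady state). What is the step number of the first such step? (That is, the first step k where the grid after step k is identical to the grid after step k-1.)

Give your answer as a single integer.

Step 0 (initial): 3 infected
Step 1: +8 new -> 11 infected
Step 2: +12 new -> 23 infected
Step 3: +8 new -> 31 infected
Step 4: +4 new -> 35 infected
Step 5: +1 new -> 36 infected
Step 6: +0 new -> 36 infected

Answer: 6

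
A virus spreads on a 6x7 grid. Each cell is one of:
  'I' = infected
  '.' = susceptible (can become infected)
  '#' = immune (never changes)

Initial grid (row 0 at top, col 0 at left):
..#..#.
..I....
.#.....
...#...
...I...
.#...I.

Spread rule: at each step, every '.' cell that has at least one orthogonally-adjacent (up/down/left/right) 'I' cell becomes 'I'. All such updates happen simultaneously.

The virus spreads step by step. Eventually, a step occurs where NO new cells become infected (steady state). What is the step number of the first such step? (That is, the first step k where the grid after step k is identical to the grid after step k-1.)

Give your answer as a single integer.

Step 0 (initial): 3 infected
Step 1: +9 new -> 12 infected
Step 2: +11 new -> 23 infected
Step 3: +9 new -> 32 infected
Step 4: +4 new -> 36 infected
Step 5: +1 new -> 37 infected
Step 6: +0 new -> 37 infected

Answer: 6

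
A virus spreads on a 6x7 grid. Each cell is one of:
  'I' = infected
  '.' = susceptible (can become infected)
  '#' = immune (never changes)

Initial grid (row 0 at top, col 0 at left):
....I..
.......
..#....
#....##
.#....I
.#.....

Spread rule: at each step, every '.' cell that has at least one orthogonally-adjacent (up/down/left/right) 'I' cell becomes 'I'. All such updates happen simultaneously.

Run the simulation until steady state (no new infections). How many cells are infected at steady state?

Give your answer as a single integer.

Step 0 (initial): 2 infected
Step 1: +5 new -> 7 infected
Step 2: +7 new -> 14 infected
Step 3: +8 new -> 22 infected
Step 4: +6 new -> 28 infected
Step 5: +4 new -> 32 infected
Step 6: +2 new -> 34 infected
Step 7: +0 new -> 34 infected

Answer: 34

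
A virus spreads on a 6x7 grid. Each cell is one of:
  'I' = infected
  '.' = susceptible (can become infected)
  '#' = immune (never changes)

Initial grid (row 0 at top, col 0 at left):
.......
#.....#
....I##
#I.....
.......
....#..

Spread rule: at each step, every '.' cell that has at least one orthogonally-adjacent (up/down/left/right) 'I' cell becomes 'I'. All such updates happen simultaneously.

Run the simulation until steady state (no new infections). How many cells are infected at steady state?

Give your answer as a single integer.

Answer: 36

Derivation:
Step 0 (initial): 2 infected
Step 1: +6 new -> 8 infected
Step 2: +12 new -> 20 infected
Step 3: +9 new -> 29 infected
Step 4: +6 new -> 35 infected
Step 5: +1 new -> 36 infected
Step 6: +0 new -> 36 infected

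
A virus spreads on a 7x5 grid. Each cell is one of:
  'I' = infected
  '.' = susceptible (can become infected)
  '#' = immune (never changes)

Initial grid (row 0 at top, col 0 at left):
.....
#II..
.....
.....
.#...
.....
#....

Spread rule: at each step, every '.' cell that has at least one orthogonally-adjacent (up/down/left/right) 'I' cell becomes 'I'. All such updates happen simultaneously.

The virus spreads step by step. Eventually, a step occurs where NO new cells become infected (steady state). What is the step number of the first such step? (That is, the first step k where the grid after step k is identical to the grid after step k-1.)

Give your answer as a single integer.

Answer: 8

Derivation:
Step 0 (initial): 2 infected
Step 1: +5 new -> 7 infected
Step 2: +7 new -> 14 infected
Step 3: +5 new -> 19 infected
Step 4: +4 new -> 23 infected
Step 5: +5 new -> 28 infected
Step 6: +3 new -> 31 infected
Step 7: +1 new -> 32 infected
Step 8: +0 new -> 32 infected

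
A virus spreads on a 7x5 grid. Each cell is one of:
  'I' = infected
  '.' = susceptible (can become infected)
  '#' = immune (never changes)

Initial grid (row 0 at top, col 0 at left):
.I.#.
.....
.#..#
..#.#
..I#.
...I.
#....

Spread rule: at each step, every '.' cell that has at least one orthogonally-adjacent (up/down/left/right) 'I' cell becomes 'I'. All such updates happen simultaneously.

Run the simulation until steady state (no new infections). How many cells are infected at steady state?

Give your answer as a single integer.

Answer: 28

Derivation:
Step 0 (initial): 3 infected
Step 1: +7 new -> 10 infected
Step 2: +8 new -> 18 infected
Step 3: +6 new -> 24 infected
Step 4: +2 new -> 26 infected
Step 5: +2 new -> 28 infected
Step 6: +0 new -> 28 infected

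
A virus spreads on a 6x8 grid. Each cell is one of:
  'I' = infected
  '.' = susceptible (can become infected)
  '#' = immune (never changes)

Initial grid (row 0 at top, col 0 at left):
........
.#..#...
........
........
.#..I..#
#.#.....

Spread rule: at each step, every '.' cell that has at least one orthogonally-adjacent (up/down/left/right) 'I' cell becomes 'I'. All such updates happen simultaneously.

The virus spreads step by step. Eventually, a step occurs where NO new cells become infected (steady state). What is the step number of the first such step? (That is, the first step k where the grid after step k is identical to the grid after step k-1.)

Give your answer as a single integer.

Answer: 9

Derivation:
Step 0 (initial): 1 infected
Step 1: +4 new -> 5 infected
Step 2: +7 new -> 12 infected
Step 3: +5 new -> 17 infected
Step 4: +7 new -> 24 infected
Step 5: +7 new -> 31 infected
Step 6: +6 new -> 37 infected
Step 7: +3 new -> 40 infected
Step 8: +1 new -> 41 infected
Step 9: +0 new -> 41 infected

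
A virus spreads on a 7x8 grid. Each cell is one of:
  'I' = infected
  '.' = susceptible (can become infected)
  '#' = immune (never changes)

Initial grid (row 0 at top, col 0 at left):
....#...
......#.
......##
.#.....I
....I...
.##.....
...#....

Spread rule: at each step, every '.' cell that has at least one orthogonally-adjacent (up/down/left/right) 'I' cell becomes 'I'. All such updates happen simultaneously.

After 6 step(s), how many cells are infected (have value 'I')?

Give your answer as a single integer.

Answer: 41

Derivation:
Step 0 (initial): 2 infected
Step 1: +6 new -> 8 infected
Step 2: +9 new -> 17 infected
Step 3: +8 new -> 25 infected
Step 4: +5 new -> 30 infected
Step 5: +6 new -> 36 infected
Step 6: +5 new -> 41 infected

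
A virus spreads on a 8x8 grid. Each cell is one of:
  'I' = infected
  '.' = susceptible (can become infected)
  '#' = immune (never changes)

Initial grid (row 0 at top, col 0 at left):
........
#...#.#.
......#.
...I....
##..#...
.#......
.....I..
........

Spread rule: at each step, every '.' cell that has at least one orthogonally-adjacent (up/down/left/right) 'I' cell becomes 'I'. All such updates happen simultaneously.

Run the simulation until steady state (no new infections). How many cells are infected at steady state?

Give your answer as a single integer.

Answer: 56

Derivation:
Step 0 (initial): 2 infected
Step 1: +8 new -> 10 infected
Step 2: +14 new -> 24 infected
Step 3: +12 new -> 36 infected
Step 4: +9 new -> 45 infected
Step 5: +5 new -> 50 infected
Step 6: +5 new -> 55 infected
Step 7: +1 new -> 56 infected
Step 8: +0 new -> 56 infected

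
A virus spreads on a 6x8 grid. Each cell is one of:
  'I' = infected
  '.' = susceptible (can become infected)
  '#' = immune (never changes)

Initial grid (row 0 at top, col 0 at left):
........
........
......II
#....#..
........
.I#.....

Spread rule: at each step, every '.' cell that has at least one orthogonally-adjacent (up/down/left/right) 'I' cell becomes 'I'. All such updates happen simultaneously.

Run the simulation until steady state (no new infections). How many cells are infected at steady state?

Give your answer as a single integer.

Step 0 (initial): 3 infected
Step 1: +7 new -> 10 infected
Step 2: +9 new -> 19 infected
Step 3: +10 new -> 29 infected
Step 4: +9 new -> 38 infected
Step 5: +5 new -> 43 infected
Step 6: +2 new -> 45 infected
Step 7: +0 new -> 45 infected

Answer: 45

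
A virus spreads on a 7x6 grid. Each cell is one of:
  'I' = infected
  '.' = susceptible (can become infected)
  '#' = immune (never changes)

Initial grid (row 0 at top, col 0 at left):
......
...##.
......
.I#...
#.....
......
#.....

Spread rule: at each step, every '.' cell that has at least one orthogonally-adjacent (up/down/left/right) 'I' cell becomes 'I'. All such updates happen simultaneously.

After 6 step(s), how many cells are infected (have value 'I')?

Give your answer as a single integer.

Answer: 35

Derivation:
Step 0 (initial): 1 infected
Step 1: +3 new -> 4 infected
Step 2: +5 new -> 9 infected
Step 3: +8 new -> 17 infected
Step 4: +7 new -> 24 infected
Step 5: +6 new -> 30 infected
Step 6: +5 new -> 35 infected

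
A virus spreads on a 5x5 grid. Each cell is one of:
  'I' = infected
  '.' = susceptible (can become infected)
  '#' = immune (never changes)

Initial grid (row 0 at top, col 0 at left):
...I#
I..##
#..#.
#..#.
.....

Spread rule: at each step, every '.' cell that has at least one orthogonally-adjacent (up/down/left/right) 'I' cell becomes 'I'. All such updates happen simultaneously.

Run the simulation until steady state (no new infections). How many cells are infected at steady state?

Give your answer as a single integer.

Step 0 (initial): 2 infected
Step 1: +3 new -> 5 infected
Step 2: +3 new -> 8 infected
Step 3: +2 new -> 10 infected
Step 4: +2 new -> 12 infected
Step 5: +2 new -> 14 infected
Step 6: +1 new -> 15 infected
Step 7: +1 new -> 16 infected
Step 8: +1 new -> 17 infected
Step 9: +1 new -> 18 infected
Step 10: +0 new -> 18 infected

Answer: 18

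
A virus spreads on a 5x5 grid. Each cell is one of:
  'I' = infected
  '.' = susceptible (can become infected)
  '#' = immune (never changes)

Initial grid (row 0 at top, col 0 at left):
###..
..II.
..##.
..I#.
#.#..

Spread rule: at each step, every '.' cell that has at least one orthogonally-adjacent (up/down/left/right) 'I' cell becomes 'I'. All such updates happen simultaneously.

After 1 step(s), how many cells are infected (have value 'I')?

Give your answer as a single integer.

Answer: 7

Derivation:
Step 0 (initial): 3 infected
Step 1: +4 new -> 7 infected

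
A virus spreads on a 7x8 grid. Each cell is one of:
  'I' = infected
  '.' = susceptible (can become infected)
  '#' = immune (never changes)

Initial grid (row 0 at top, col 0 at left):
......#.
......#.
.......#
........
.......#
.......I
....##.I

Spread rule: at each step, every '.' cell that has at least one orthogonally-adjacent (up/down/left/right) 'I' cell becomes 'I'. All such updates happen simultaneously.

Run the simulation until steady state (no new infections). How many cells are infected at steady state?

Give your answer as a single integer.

Answer: 48

Derivation:
Step 0 (initial): 2 infected
Step 1: +2 new -> 4 infected
Step 2: +2 new -> 6 infected
Step 3: +3 new -> 9 infected
Step 4: +5 new -> 14 infected
Step 5: +5 new -> 19 infected
Step 6: +6 new -> 25 infected
Step 7: +7 new -> 32 infected
Step 8: +6 new -> 38 infected
Step 9: +4 new -> 42 infected
Step 10: +3 new -> 45 infected
Step 11: +2 new -> 47 infected
Step 12: +1 new -> 48 infected
Step 13: +0 new -> 48 infected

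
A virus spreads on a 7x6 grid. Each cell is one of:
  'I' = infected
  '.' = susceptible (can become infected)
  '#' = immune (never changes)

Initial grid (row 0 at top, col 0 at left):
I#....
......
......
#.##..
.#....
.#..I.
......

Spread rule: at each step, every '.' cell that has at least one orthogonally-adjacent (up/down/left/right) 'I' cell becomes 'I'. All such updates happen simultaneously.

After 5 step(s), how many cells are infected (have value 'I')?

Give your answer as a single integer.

Step 0 (initial): 2 infected
Step 1: +5 new -> 7 infected
Step 2: +8 new -> 15 infected
Step 3: +6 new -> 21 infected
Step 4: +8 new -> 29 infected
Step 5: +4 new -> 33 infected

Answer: 33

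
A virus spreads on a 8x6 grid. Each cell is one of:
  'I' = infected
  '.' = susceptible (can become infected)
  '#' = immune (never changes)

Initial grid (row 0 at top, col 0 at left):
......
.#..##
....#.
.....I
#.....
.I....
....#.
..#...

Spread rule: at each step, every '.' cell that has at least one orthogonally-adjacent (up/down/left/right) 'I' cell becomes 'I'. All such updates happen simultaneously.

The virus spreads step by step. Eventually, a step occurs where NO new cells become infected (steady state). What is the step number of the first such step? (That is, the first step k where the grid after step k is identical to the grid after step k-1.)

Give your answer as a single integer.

Step 0 (initial): 2 infected
Step 1: +7 new -> 9 infected
Step 2: +9 new -> 18 infected
Step 3: +9 new -> 27 infected
Step 4: +5 new -> 32 infected
Step 5: +4 new -> 36 infected
Step 6: +3 new -> 39 infected
Step 7: +2 new -> 41 infected
Step 8: +0 new -> 41 infected

Answer: 8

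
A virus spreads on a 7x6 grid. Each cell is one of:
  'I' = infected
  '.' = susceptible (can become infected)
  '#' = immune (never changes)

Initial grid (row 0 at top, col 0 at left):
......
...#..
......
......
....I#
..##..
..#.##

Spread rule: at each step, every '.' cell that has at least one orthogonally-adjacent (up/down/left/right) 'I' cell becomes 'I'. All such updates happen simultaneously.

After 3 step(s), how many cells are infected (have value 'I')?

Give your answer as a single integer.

Answer: 14

Derivation:
Step 0 (initial): 1 infected
Step 1: +3 new -> 4 infected
Step 2: +5 new -> 9 infected
Step 3: +5 new -> 14 infected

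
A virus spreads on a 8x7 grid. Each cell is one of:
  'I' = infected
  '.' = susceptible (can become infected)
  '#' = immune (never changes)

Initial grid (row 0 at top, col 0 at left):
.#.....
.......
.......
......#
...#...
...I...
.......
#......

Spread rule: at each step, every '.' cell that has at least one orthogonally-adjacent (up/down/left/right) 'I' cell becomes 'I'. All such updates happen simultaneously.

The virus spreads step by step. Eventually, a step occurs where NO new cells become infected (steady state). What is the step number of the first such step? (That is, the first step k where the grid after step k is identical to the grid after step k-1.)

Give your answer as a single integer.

Step 0 (initial): 1 infected
Step 1: +3 new -> 4 infected
Step 2: +7 new -> 11 infected
Step 3: +10 new -> 21 infected
Step 4: +11 new -> 32 infected
Step 5: +7 new -> 39 infected
Step 6: +7 new -> 46 infected
Step 7: +4 new -> 50 infected
Step 8: +2 new -> 52 infected
Step 9: +0 new -> 52 infected

Answer: 9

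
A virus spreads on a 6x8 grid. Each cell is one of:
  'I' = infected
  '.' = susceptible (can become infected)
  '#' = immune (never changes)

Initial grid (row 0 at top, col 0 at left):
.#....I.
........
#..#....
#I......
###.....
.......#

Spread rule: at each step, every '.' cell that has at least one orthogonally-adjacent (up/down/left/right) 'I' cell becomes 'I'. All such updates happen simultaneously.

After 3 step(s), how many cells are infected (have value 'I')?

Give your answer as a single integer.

Step 0 (initial): 2 infected
Step 1: +5 new -> 7 infected
Step 2: +7 new -> 14 infected
Step 3: +9 new -> 23 infected

Answer: 23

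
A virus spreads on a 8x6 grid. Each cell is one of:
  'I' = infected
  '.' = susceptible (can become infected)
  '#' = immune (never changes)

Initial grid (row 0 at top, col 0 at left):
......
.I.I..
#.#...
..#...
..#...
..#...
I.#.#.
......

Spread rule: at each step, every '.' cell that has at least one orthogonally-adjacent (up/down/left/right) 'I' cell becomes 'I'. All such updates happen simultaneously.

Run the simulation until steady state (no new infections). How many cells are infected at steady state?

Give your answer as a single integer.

Step 0 (initial): 3 infected
Step 1: +10 new -> 13 infected
Step 2: +10 new -> 23 infected
Step 3: +7 new -> 30 infected
Step 4: +4 new -> 34 infected
Step 5: +4 new -> 38 infected
Step 6: +2 new -> 40 infected
Step 7: +1 new -> 41 infected
Step 8: +0 new -> 41 infected

Answer: 41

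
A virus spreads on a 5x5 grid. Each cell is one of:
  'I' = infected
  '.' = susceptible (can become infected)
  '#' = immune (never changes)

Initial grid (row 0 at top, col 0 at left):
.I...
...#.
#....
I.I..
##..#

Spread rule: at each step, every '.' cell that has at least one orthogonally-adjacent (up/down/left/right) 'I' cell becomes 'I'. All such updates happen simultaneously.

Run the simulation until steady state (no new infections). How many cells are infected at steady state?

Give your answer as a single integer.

Answer: 20

Derivation:
Step 0 (initial): 3 infected
Step 1: +7 new -> 10 infected
Step 2: +7 new -> 17 infected
Step 3: +2 new -> 19 infected
Step 4: +1 new -> 20 infected
Step 5: +0 new -> 20 infected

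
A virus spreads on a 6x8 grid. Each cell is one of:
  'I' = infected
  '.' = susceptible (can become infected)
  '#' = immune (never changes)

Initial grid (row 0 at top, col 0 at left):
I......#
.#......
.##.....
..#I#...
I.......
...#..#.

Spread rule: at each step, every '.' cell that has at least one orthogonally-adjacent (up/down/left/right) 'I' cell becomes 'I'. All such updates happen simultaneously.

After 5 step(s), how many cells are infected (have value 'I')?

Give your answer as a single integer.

Answer: 36

Derivation:
Step 0 (initial): 3 infected
Step 1: +7 new -> 10 infected
Step 2: +8 new -> 18 infected
Step 3: +7 new -> 25 infected
Step 4: +6 new -> 31 infected
Step 5: +5 new -> 36 infected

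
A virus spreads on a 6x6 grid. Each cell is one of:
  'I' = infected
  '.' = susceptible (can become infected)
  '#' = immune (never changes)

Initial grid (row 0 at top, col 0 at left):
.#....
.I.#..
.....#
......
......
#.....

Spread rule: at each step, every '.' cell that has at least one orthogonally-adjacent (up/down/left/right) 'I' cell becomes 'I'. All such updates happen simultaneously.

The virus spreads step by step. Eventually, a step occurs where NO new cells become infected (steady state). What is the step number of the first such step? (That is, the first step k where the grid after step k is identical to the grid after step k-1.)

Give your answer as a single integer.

Answer: 9

Derivation:
Step 0 (initial): 1 infected
Step 1: +3 new -> 4 infected
Step 2: +5 new -> 9 infected
Step 3: +5 new -> 14 infected
Step 4: +6 new -> 20 infected
Step 5: +5 new -> 25 infected
Step 6: +4 new -> 29 infected
Step 7: +2 new -> 31 infected
Step 8: +1 new -> 32 infected
Step 9: +0 new -> 32 infected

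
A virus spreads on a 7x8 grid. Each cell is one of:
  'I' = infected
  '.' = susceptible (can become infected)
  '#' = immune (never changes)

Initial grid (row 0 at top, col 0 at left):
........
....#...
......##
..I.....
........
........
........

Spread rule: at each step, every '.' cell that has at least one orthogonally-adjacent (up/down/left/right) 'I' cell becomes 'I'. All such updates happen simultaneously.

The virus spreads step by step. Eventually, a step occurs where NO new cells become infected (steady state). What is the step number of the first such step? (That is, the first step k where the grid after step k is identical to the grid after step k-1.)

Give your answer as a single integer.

Step 0 (initial): 1 infected
Step 1: +4 new -> 5 infected
Step 2: +8 new -> 13 infected
Step 3: +11 new -> 24 infected
Step 4: +10 new -> 34 infected
Step 5: +8 new -> 42 infected
Step 6: +5 new -> 47 infected
Step 7: +4 new -> 51 infected
Step 8: +2 new -> 53 infected
Step 9: +0 new -> 53 infected

Answer: 9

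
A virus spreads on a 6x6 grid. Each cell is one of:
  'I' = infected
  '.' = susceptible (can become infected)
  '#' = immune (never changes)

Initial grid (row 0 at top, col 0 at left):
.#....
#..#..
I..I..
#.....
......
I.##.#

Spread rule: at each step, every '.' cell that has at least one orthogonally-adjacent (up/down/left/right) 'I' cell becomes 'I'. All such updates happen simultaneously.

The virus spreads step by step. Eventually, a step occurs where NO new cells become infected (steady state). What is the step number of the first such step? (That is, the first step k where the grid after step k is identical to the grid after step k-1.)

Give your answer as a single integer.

Answer: 5

Derivation:
Step 0 (initial): 3 infected
Step 1: +6 new -> 9 infected
Step 2: +9 new -> 18 infected
Step 3: +6 new -> 24 infected
Step 4: +4 new -> 28 infected
Step 5: +0 new -> 28 infected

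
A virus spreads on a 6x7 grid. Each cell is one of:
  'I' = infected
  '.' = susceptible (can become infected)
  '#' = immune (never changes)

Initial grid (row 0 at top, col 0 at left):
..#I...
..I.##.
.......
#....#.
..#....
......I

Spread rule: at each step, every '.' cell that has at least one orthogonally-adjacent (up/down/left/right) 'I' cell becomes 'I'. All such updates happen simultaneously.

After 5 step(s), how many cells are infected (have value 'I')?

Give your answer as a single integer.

Step 0 (initial): 3 infected
Step 1: +6 new -> 9 infected
Step 2: +9 new -> 18 infected
Step 3: +9 new -> 27 infected
Step 4: +6 new -> 33 infected
Step 5: +2 new -> 35 infected

Answer: 35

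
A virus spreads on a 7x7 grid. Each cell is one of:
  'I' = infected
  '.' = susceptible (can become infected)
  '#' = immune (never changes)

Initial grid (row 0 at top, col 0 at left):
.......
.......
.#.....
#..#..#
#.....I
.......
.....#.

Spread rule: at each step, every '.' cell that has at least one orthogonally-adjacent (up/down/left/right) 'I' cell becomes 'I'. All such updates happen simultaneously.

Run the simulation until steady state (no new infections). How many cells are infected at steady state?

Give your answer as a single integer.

Answer: 43

Derivation:
Step 0 (initial): 1 infected
Step 1: +2 new -> 3 infected
Step 2: +4 new -> 7 infected
Step 3: +4 new -> 11 infected
Step 4: +6 new -> 17 infected
Step 5: +8 new -> 25 infected
Step 6: +7 new -> 32 infected
Step 7: +4 new -> 36 infected
Step 8: +3 new -> 39 infected
Step 9: +2 new -> 41 infected
Step 10: +2 new -> 43 infected
Step 11: +0 new -> 43 infected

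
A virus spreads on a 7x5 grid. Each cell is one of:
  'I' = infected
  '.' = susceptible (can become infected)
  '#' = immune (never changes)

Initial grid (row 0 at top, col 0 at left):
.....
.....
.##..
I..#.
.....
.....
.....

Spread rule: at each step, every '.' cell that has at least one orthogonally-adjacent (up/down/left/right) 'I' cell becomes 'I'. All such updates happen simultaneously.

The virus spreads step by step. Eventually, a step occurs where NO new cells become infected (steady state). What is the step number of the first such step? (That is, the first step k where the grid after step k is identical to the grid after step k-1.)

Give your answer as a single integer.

Answer: 8

Derivation:
Step 0 (initial): 1 infected
Step 1: +3 new -> 4 infected
Step 2: +4 new -> 8 infected
Step 3: +5 new -> 13 infected
Step 4: +5 new -> 18 infected
Step 5: +5 new -> 23 infected
Step 6: +6 new -> 29 infected
Step 7: +3 new -> 32 infected
Step 8: +0 new -> 32 infected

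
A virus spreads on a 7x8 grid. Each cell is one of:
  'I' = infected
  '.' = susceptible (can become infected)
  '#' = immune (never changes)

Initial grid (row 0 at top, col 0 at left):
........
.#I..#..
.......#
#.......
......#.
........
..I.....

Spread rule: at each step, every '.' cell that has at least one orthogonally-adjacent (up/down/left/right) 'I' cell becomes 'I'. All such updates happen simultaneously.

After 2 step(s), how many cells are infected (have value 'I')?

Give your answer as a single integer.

Answer: 19

Derivation:
Step 0 (initial): 2 infected
Step 1: +6 new -> 8 infected
Step 2: +11 new -> 19 infected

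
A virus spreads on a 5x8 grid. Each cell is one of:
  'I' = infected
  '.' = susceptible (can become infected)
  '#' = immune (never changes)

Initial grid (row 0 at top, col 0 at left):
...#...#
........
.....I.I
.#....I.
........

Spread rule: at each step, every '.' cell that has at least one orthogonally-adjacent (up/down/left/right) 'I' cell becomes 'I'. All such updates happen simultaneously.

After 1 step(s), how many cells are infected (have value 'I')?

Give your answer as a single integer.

Step 0 (initial): 3 infected
Step 1: +7 new -> 10 infected

Answer: 10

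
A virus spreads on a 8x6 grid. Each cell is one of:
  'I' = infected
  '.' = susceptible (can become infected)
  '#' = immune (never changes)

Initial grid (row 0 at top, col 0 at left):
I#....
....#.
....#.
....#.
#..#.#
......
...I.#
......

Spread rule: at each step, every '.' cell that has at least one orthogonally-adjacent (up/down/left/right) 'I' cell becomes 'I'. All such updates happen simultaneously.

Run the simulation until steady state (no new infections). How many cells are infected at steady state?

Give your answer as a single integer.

Answer: 40

Derivation:
Step 0 (initial): 2 infected
Step 1: +5 new -> 7 infected
Step 2: +7 new -> 14 infected
Step 3: +10 new -> 24 infected
Step 4: +8 new -> 32 infected
Step 5: +3 new -> 35 infected
Step 6: +1 new -> 36 infected
Step 7: +1 new -> 37 infected
Step 8: +1 new -> 38 infected
Step 9: +1 new -> 39 infected
Step 10: +1 new -> 40 infected
Step 11: +0 new -> 40 infected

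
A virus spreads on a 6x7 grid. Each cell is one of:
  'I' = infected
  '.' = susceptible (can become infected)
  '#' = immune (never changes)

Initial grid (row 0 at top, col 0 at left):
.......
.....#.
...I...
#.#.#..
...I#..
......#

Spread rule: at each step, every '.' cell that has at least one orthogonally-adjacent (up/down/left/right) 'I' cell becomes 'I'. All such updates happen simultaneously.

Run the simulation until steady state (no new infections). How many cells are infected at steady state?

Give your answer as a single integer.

Answer: 36

Derivation:
Step 0 (initial): 2 infected
Step 1: +6 new -> 8 infected
Step 2: +8 new -> 16 infected
Step 3: +10 new -> 26 infected
Step 4: +7 new -> 33 infected
Step 5: +3 new -> 36 infected
Step 6: +0 new -> 36 infected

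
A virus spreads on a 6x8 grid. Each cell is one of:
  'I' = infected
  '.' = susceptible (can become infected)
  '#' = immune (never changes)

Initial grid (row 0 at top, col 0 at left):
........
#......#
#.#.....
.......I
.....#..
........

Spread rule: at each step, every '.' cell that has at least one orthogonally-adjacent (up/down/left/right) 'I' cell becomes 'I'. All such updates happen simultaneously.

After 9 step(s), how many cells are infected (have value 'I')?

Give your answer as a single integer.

Step 0 (initial): 1 infected
Step 1: +3 new -> 4 infected
Step 2: +4 new -> 8 infected
Step 3: +4 new -> 12 infected
Step 4: +6 new -> 18 infected
Step 5: +7 new -> 25 infected
Step 6: +5 new -> 30 infected
Step 7: +6 new -> 36 infected
Step 8: +4 new -> 40 infected
Step 9: +2 new -> 42 infected

Answer: 42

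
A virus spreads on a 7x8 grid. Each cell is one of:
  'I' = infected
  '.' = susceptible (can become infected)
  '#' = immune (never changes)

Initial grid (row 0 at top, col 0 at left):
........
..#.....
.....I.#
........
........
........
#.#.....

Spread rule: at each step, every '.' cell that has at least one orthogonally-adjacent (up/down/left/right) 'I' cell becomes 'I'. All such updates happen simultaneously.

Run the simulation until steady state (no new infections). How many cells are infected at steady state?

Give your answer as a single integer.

Step 0 (initial): 1 infected
Step 1: +4 new -> 5 infected
Step 2: +7 new -> 12 infected
Step 3: +10 new -> 22 infected
Step 4: +9 new -> 31 infected
Step 5: +9 new -> 40 infected
Step 6: +7 new -> 47 infected
Step 7: +3 new -> 50 infected
Step 8: +2 new -> 52 infected
Step 9: +0 new -> 52 infected

Answer: 52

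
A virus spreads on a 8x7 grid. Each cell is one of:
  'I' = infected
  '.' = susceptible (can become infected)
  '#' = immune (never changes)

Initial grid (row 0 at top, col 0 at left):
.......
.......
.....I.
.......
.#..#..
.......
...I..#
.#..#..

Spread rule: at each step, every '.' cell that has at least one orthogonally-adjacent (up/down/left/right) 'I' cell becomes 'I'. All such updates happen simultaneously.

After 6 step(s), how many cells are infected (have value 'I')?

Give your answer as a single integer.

Step 0 (initial): 2 infected
Step 1: +8 new -> 10 infected
Step 2: +13 new -> 23 infected
Step 3: +11 new -> 34 infected
Step 4: +8 new -> 42 infected
Step 5: +5 new -> 47 infected
Step 6: +3 new -> 50 infected

Answer: 50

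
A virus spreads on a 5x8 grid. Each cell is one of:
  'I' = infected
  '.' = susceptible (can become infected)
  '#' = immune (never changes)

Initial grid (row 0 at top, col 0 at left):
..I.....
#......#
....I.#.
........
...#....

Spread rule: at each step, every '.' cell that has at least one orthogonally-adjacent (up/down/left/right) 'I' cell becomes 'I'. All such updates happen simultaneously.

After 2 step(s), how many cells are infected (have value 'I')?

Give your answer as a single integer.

Step 0 (initial): 2 infected
Step 1: +7 new -> 9 infected
Step 2: +9 new -> 18 infected

Answer: 18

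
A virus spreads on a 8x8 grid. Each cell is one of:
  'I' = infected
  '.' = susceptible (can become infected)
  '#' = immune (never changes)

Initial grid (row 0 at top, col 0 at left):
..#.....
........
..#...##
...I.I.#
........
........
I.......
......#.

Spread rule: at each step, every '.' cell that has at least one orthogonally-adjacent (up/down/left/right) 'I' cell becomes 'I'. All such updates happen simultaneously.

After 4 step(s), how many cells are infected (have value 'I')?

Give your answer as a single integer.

Answer: 51

Derivation:
Step 0 (initial): 3 infected
Step 1: +10 new -> 13 infected
Step 2: +13 new -> 26 infected
Step 3: +15 new -> 41 infected
Step 4: +10 new -> 51 infected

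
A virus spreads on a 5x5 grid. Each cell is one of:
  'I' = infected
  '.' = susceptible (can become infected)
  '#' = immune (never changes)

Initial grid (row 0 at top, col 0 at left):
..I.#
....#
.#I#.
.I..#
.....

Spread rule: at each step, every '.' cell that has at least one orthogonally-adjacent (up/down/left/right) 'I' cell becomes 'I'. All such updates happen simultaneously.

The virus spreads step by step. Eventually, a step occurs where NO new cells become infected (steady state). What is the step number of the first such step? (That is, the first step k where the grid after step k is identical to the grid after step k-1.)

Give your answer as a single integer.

Answer: 5

Derivation:
Step 0 (initial): 3 infected
Step 1: +6 new -> 9 infected
Step 2: +7 new -> 16 infected
Step 3: +2 new -> 18 infected
Step 4: +1 new -> 19 infected
Step 5: +0 new -> 19 infected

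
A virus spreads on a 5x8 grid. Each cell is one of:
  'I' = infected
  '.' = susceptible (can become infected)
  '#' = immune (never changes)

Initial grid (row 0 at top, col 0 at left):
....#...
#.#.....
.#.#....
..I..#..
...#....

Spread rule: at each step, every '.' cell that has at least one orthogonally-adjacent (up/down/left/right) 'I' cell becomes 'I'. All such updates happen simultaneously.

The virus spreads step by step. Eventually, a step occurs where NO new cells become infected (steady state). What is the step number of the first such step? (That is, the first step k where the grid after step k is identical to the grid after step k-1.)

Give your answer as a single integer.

Step 0 (initial): 1 infected
Step 1: +4 new -> 5 infected
Step 2: +3 new -> 8 infected
Step 3: +4 new -> 12 infected
Step 4: +3 new -> 15 infected
Step 5: +4 new -> 19 infected
Step 6: +6 new -> 25 infected
Step 7: +4 new -> 29 infected
Step 8: +2 new -> 31 infected
Step 9: +2 new -> 33 infected
Step 10: +0 new -> 33 infected

Answer: 10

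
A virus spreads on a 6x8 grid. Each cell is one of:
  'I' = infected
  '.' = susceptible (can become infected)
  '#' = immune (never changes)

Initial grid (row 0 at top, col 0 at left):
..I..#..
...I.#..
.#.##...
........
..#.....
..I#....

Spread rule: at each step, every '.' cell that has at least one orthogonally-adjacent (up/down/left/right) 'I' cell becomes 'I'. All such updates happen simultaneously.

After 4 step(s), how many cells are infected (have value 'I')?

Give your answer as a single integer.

Answer: 21

Derivation:
Step 0 (initial): 3 infected
Step 1: +5 new -> 8 infected
Step 2: +6 new -> 14 infected
Step 3: +4 new -> 18 infected
Step 4: +3 new -> 21 infected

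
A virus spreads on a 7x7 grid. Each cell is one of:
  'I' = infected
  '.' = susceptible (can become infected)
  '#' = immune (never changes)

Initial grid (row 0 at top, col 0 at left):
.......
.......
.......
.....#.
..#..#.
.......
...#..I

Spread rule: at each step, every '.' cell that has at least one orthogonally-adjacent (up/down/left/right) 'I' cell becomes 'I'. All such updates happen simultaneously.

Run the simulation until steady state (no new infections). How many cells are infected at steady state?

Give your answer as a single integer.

Step 0 (initial): 1 infected
Step 1: +2 new -> 3 infected
Step 2: +3 new -> 6 infected
Step 3: +2 new -> 8 infected
Step 4: +3 new -> 11 infected
Step 5: +5 new -> 16 infected
Step 6: +6 new -> 22 infected
Step 7: +7 new -> 29 infected
Step 8: +6 new -> 35 infected
Step 9: +4 new -> 39 infected
Step 10: +3 new -> 42 infected
Step 11: +2 new -> 44 infected
Step 12: +1 new -> 45 infected
Step 13: +0 new -> 45 infected

Answer: 45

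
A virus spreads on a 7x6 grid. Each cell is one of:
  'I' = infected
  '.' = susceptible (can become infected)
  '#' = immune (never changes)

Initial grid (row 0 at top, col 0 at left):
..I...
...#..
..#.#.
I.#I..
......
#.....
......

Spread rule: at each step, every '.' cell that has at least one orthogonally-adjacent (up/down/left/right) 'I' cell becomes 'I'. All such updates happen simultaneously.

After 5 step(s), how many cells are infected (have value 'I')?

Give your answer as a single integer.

Step 0 (initial): 3 infected
Step 1: +9 new -> 12 infected
Step 2: +10 new -> 22 infected
Step 3: +8 new -> 30 infected
Step 4: +5 new -> 35 infected
Step 5: +2 new -> 37 infected

Answer: 37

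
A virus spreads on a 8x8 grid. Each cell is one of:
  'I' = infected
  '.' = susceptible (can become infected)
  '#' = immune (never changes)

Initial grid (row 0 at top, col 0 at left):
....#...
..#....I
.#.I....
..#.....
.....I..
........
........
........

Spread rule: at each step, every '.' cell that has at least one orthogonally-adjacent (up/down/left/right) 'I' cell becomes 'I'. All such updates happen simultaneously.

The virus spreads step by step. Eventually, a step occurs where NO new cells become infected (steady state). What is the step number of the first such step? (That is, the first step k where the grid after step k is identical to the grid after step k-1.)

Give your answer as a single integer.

Step 0 (initial): 3 infected
Step 1: +11 new -> 14 infected
Step 2: +14 new -> 28 infected
Step 3: +8 new -> 36 infected
Step 4: +7 new -> 43 infected
Step 5: +8 new -> 51 infected
Step 6: +5 new -> 56 infected
Step 7: +3 new -> 59 infected
Step 8: +1 new -> 60 infected
Step 9: +0 new -> 60 infected

Answer: 9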